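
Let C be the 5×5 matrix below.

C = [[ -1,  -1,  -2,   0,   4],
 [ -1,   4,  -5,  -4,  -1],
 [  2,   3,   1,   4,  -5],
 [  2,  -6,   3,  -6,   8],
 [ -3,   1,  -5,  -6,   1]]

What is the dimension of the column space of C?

5

Row reduce to echelon form.
R2 ← R2 − R1: [0, 5, -3, -4, -5]
R3 ← R3 + (2)·R1: [0, 1, -3, 4, 3]
R4 ← R4 + (2)·R1: [0, -8, -1, -6, 16]
R5 ← R5 − (3)·R1: [0, 4, 1, -6, -11]
R3 ← R3 − (1/5)·R2: [0, 0, -12/5, 24/5, 4]
R4 ← R4 + (8/5)·R2: [0, 0, -29/5, -62/5, 8]
R5 ← R5 − (4/5)·R2: [0, 0, 17/5, -14/5, -7]
R4 ← R4 − (29/12)·R3: [0, 0, 0, -24, -5/3]
R5 ← R5 + (17/12)·R3: [0, 0, 0, 4, -4/3]
R5 ← R5 + (1/6)·R4: [0, 0, 0, 0, -29/18]
Echelon form has 5 nonzero rows, so rank(C) = 5.
The column space has dimension equal to the rank: 5.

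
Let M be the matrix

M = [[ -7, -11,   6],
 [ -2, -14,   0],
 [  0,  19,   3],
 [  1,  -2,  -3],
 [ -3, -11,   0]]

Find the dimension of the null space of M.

Row reduce to echelon form.
R2 ← R2 − (2/7)·R1: [0, -76/7, -12/7]
R4 ← R4 + (1/7)·R1: [0, -25/7, -15/7]
R5 ← R5 − (3/7)·R1: [0, -44/7, -18/7]
R3 ← R3 + (7/4)·R2: [0, 0, 0]
R4 ← R4 − (25/76)·R2: [0, 0, -30/19]
R5 ← R5 − (11/19)·R2: [0, 0, -30/19]
Swap R3 ↔ R4
R5 ← R5 − R3: [0, 0, 0]
3 nonzero rows, so rank(M) = 3.
M has 3 columns; by rank–nullity, nullity = 3 − 3 = 0.

0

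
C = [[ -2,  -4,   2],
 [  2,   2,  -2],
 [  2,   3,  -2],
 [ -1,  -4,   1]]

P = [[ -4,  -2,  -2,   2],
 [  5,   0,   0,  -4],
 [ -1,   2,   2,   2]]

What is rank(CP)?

First compute CP:
[[-14,   8,   8,  16],
 [  4,  -8,  -8,  -8],
 [  9,  -8,  -8, -12],
 [-17,   4,   4,  16]]
Now row reduce the product.
R2 ← R2 + (2/7)·R1: [0, -40/7, -40/7, -24/7]
R3 ← R3 + (9/14)·R1: [0, -20/7, -20/7, -12/7]
R4 ← R4 − (17/14)·R1: [0, -40/7, -40/7, -24/7]
R3 ← R3 − (1/2)·R2: [0, 0, 0, 0]
R4 ← R4 − R2: [0, 0, 0, 0]
2 nonzero rows, so rank(CP) = 2.

2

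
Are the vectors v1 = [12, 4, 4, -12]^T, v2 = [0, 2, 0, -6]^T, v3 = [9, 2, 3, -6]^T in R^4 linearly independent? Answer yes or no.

no

Form the matrix with these vectors as rows and row reduce.
R3 ← R3 − (3/4)·R1: [0, -1, 0, 3]
R3 ← R3 + (1/2)·R2: [0, 0, 0, 0]
2 nonzero rows, so the 3 vectors span a space of dimension 2.
Since 2 < 3, the vectors are linearly dependent.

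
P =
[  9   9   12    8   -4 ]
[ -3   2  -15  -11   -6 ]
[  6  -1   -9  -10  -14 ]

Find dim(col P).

Row reduce to echelon form.
R2 ← R2 + (1/3)·R1: [0, 5, -11, -25/3, -22/3]
R3 ← R3 − (2/3)·R1: [0, -7, -17, -46/3, -34/3]
R3 ← R3 + (7/5)·R2: [0, 0, -162/5, -27, -108/5]
Echelon form has 3 nonzero rows, so rank(P) = 3.
The column space has dimension equal to the rank: 3.

3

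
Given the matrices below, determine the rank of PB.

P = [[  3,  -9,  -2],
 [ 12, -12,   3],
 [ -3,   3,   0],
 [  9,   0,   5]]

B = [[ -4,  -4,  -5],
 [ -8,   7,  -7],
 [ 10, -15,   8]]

First compute PB:
[[ 40, -45,  32],
 [ 78, -177,  48],
 [-12,  33,  -6],
 [ 14, -111,  -5]]
Now row reduce the product.
R2 ← R2 − (39/20)·R1: [0, -357/4, -72/5]
R3 ← R3 + (3/10)·R1: [0, 39/2, 18/5]
R4 ← R4 − (7/20)·R1: [0, -381/4, -81/5]
R3 ← R3 + (26/119)·R2: [0, 0, 54/119]
R4 ← R4 − (127/119)·R2: [0, 0, -99/119]
R4 ← R4 + (11/6)·R3: [0, 0, 0]
3 nonzero rows, so rank(PB) = 3.

3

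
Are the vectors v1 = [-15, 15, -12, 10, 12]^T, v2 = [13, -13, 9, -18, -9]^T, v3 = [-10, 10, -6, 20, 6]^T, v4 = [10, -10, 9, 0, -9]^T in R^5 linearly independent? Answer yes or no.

no

Form the matrix with these vectors as rows and row reduce.
R2 ← R2 + (13/15)·R1: [0, 0, -7/5, -28/3, 7/5]
R3 ← R3 − (2/3)·R1: [0, 0, 2, 40/3, -2]
R4 ← R4 + (2/3)·R1: [0, 0, 1, 20/3, -1]
R3 ← R3 + (10/7)·R2: [0, 0, 0, 0, 0]
R4 ← R4 + (5/7)·R2: [0, 0, 0, 0, 0]
2 nonzero rows, so the 4 vectors span a space of dimension 2.
Since 2 < 4, the vectors are linearly dependent.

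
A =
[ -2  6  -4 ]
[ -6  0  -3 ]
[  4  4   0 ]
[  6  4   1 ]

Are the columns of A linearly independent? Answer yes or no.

Row reduce A to echelon form.
R2 ← R2 − (3)·R1: [0, -18, 9]
R3 ← R3 + (2)·R1: [0, 16, -8]
R4 ← R4 + (3)·R1: [0, 22, -11]
R3 ← R3 + (8/9)·R2: [0, 0, 0]
R4 ← R4 + (11/9)·R2: [0, 0, 0]
2 pivots among 3 columns.
Only 2 < 3 pivot columns, so the columns are linearly dependent.

no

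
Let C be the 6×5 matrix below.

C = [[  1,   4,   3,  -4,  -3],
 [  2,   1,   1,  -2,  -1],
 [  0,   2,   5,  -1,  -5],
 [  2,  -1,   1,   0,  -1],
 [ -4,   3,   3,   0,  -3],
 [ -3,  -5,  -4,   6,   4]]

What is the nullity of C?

Row reduce to echelon form.
R2 ← R2 − (2)·R1: [0, -7, -5, 6, 5]
R4 ← R4 − (2)·R1: [0, -9, -5, 8, 5]
R5 ← R5 + (4)·R1: [0, 19, 15, -16, -15]
R6 ← R6 + (3)·R1: [0, 7, 5, -6, -5]
R3 ← R3 + (2/7)·R2: [0, 0, 25/7, 5/7, -25/7]
R4 ← R4 − (9/7)·R2: [0, 0, 10/7, 2/7, -10/7]
R5 ← R5 + (19/7)·R2: [0, 0, 10/7, 2/7, -10/7]
R6 ← R6 + R2: [0, 0, 0, 0, 0]
R4 ← R4 − (2/5)·R3: [0, 0, 0, 0, 0]
R5 ← R5 − (2/5)·R3: [0, 0, 0, 0, 0]
3 nonzero rows, so rank(C) = 3.
C has 5 columns; by rank–nullity, nullity = 5 − 3 = 2.

2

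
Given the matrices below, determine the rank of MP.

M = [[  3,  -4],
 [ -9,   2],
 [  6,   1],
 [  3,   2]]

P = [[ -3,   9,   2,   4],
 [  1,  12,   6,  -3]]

2

First compute MP:
[[-13, -21, -18,  24],
 [ 29, -57,  -6, -42],
 [-17,  66,  18,  21],
 [ -7,  51,  18,   6]]
Now row reduce the product.
R2 ← R2 + (29/13)·R1: [0, -1350/13, -600/13, 150/13]
R3 ← R3 − (17/13)·R1: [0, 1215/13, 540/13, -135/13]
R4 ← R4 − (7/13)·R1: [0, 810/13, 360/13, -90/13]
R3 ← R3 + (9/10)·R2: [0, 0, 0, 0]
R4 ← R4 + (3/5)·R2: [0, 0, 0, 0]
2 nonzero rows, so rank(MP) = 2.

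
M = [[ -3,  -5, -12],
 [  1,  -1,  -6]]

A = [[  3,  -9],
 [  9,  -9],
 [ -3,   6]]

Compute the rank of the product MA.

First compute MA:
[[-18,   0],
 [ 12, -36]]
Now row reduce the product.
R2 ← R2 + (2/3)·R1: [0, -36]
2 nonzero rows, so rank(MA) = 2.

2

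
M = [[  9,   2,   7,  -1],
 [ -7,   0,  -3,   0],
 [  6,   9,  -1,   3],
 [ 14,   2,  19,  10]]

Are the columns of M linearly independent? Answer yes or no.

yes

Row reduce M to echelon form.
R2 ← R2 + (7/9)·R1: [0, 14/9, 22/9, -7/9]
R3 ← R3 − (2/3)·R1: [0, 23/3, -17/3, 11/3]
R4 ← R4 − (14/9)·R1: [0, -10/9, 73/9, 104/9]
R3 ← R3 − (69/14)·R2: [0, 0, -124/7, 15/2]
R4 ← R4 + (5/7)·R2: [0, 0, 69/7, 11]
R4 ← R4 + (69/124)·R3: [0, 0, 0, 3763/248]
4 pivots among 4 columns.
Every column is a pivot column, so the columns are linearly independent.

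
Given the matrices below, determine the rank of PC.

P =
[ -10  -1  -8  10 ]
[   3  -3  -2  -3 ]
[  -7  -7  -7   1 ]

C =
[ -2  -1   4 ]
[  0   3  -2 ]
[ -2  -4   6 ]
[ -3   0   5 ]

First compute PC:
[[  6,  39, -36],
 [  7,  -4,  -9],
 [ 25,  14, -51]]
Now row reduce the product.
R2 ← R2 − (7/6)·R1: [0, -99/2, 33]
R3 ← R3 − (25/6)·R1: [0, -297/2, 99]
R3 ← R3 − (3)·R2: [0, 0, 0]
2 nonzero rows, so rank(PC) = 2.

2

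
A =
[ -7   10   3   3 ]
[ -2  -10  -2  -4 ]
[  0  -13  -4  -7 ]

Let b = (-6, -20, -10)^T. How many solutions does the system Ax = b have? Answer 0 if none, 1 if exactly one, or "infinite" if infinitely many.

infinite

Row reduce the augmented matrix [A | b].
R2 ← R2 − (2/7)·R1: [0, -90/7, -20/7, -34/7, -128/7]
R3 ← R3 − (91/90)·R2: [0, 0, -10/9, -94/45, 382/45]
The echelon form has 3 nonzero rows, and every pivot lies in the first 4 columns, so rank(A) = rank([A|b]) = 3.
The system is consistent.
rank = 3 < 4 unknowns, so there are infinitely many solutions.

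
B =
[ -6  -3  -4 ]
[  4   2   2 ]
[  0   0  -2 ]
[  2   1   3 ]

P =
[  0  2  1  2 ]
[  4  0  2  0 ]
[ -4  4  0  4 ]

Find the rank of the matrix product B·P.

First compute BP:
[[  4, -28, -12, -28],
 [  0,  16,   8,  16],
 [  8,  -8,   0,  -8],
 [ -8,  16,   4,  16]]
Now row reduce the product.
R3 ← R3 − (2)·R1: [0, 48, 24, 48]
R4 ← R4 + (2)·R1: [0, -40, -20, -40]
R3 ← R3 − (3)·R2: [0, 0, 0, 0]
R4 ← R4 + (5/2)·R2: [0, 0, 0, 0]
2 nonzero rows, so rank(BP) = 2.

2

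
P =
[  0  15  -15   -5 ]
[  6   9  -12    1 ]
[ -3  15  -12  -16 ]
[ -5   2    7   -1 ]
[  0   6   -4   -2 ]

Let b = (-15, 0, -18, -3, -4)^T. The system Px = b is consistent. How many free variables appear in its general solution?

Row reduce the augmented matrix [P | b].
Swap R1 ↔ R2
R3 ← R3 + (1/2)·R1: [0, 39/2, -18, -31/2, -18]
R4 ← R4 + (5/6)·R1: [0, 19/2, -3, -1/6, -3]
R3 ← R3 − (13/10)·R2: [0, 0, 3/2, -9, 3/2]
R4 ← R4 − (19/30)·R2: [0, 0, 13/2, 3, 13/2]
R5 ← R5 − (2/5)·R2: [0, 0, 2, 0, 2]
R4 ← R4 − (13/3)·R3: [0, 0, 0, 42, 0]
R5 ← R5 − (4/3)·R3: [0, 0, 0, 12, 0]
R5 ← R5 − (2/7)·R4: [0, 0, 0, 0, 0]
The echelon form has 4 nonzero rows, and every pivot lies in the first 4 columns, so rank(P) = rank([P|b]) = 4.
The system is consistent.
Free variables = (unknowns) − (rank) = 4 − 4 = 0.

0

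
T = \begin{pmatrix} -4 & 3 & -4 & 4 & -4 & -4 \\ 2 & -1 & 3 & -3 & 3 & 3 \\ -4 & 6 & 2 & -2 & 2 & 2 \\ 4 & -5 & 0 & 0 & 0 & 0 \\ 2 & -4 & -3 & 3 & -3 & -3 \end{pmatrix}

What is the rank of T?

Row reduce to echelon form.
R2 ← R2 + (1/2)·R1: [0, 1/2, 1, -1, 1, 1]
R3 ← R3 − R1: [0, 3, 6, -6, 6, 6]
R4 ← R4 + R1: [0, -2, -4, 4, -4, -4]
R5 ← R5 + (1/2)·R1: [0, -5/2, -5, 5, -5, -5]
R3 ← R3 − (6)·R2: [0, 0, 0, 0, 0, 0]
R4 ← R4 + (4)·R2: [0, 0, 0, 0, 0, 0]
R5 ← R5 + (5)·R2: [0, 0, 0, 0, 0, 0]
Echelon form has 2 nonzero rows, so rank(T) = 2.

2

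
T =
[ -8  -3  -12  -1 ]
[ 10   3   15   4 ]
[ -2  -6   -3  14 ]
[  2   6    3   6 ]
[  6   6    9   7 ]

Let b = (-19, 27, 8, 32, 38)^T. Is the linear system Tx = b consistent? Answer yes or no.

yes

Row reduce the augmented matrix [T | b].
R2 ← R2 + (5/4)·R1: [0, -3/4, 0, 11/4, 13/4]
R3 ← R3 − (1/4)·R1: [0, -21/4, 0, 57/4, 51/4]
R4 ← R4 + (1/4)·R1: [0, 21/4, 0, 23/4, 109/4]
R5 ← R5 + (3/4)·R1: [0, 15/4, 0, 25/4, 95/4]
R3 ← R3 − (7)·R2: [0, 0, 0, -5, -10]
R4 ← R4 + (7)·R2: [0, 0, 0, 25, 50]
R5 ← R5 + (5)·R2: [0, 0, 0, 20, 40]
R4 ← R4 + (5)·R3: [0, 0, 0, 0, 0]
R5 ← R5 + (4)·R3: [0, 0, 0, 0, 0]
The echelon form has 3 nonzero rows, and every pivot lies in the first 4 columns, so rank(T) = rank([T|b]) = 3.
The system is consistent.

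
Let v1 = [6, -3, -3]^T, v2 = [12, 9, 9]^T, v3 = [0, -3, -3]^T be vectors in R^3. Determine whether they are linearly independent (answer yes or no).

Form the matrix with these vectors as rows and row reduce.
R2 ← R2 − (2)·R1: [0, 15, 15]
R3 ← R3 + (1/5)·R2: [0, 0, 0]
2 nonzero rows, so the 3 vectors span a space of dimension 2.
Since 2 < 3, the vectors are linearly dependent.

no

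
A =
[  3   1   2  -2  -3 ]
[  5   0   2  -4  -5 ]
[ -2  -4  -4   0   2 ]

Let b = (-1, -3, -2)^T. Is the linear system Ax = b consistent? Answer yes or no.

Row reduce the augmented matrix [A | b].
R2 ← R2 − (5/3)·R1: [0, -5/3, -4/3, -2/3, 0, -4/3]
R3 ← R3 + (2/3)·R1: [0, -10/3, -8/3, -4/3, 0, -8/3]
R3 ← R3 − (2)·R2: [0, 0, 0, 0, 0, 0]
The echelon form has 2 nonzero rows, and every pivot lies in the first 5 columns, so rank(A) = rank([A|b]) = 2.
The system is consistent.

yes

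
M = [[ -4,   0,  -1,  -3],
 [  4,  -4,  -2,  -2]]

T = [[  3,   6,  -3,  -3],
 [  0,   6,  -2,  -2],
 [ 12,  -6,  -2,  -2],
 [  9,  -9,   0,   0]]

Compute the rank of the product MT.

First compute MT:
[[-51,   9,  14,  14],
 [-30,  30,   0,   0]]
Now row reduce the product.
R2 ← R2 − (10/17)·R1: [0, 420/17, -140/17, -140/17]
2 nonzero rows, so rank(MT) = 2.

2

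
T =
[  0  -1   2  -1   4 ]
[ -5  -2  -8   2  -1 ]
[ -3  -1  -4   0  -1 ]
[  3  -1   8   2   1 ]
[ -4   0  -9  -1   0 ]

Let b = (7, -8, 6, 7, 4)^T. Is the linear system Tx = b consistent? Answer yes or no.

no

Row reduce the augmented matrix [T | b].
Swap R1 ↔ R2
R3 ← R3 − (3/5)·R1: [0, 1/5, 4/5, -6/5, -2/5, 54/5]
R4 ← R4 + (3/5)·R1: [0, -11/5, 16/5, 16/5, 2/5, 11/5]
R5 ← R5 − (4/5)·R1: [0, 8/5, -13/5, -13/5, 4/5, 52/5]
R3 ← R3 + (1/5)·R2: [0, 0, 6/5, -7/5, 2/5, 61/5]
R4 ← R4 − (11/5)·R2: [0, 0, -6/5, 27/5, -42/5, -66/5]
R5 ← R5 + (8/5)·R2: [0, 0, 3/5, -21/5, 36/5, 108/5]
R4 ← R4 + R3: [0, 0, 0, 4, -8, -1]
R5 ← R5 − (1/2)·R3: [0, 0, 0, -7/2, 7, 31/2]
R5 ← R5 + (7/8)·R4: [0, 0, 0, 0, 0, 117/8]
The echelon form has 5 nonzero rows; the last pivot sits in the augmented column, so rank(T) = 4 but rank([T|b]) = 5.
Since the ranks differ, the system is inconsistent.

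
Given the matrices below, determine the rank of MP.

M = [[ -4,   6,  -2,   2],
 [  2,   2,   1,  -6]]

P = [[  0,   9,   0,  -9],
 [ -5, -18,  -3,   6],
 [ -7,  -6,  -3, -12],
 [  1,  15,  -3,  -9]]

First compute MP:
[[-14, -102, -18,  78],
 [-23, -114,   9,  36]]
Now row reduce the product.
R2 ← R2 − (23/14)·R1: [0, 375/7, 270/7, -645/7]
2 nonzero rows, so rank(MP) = 2.

2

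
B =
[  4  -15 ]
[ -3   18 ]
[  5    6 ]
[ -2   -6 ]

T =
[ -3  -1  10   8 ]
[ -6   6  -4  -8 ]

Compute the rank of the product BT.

First compute BT:
[[ 78, -94, 100, 152],
 [-99, 111, -102, -168],
 [-51,  31,  26,  -8],
 [ 42, -34,   4,  32]]
Now row reduce the product.
R2 ← R2 + (33/26)·R1: [0, -108/13, 324/13, 324/13]
R3 ← R3 + (17/26)·R1: [0, -396/13, 1188/13, 1188/13]
R4 ← R4 − (7/13)·R1: [0, 216/13, -648/13, -648/13]
R3 ← R3 − (11/3)·R2: [0, 0, 0, 0]
R4 ← R4 + (2)·R2: [0, 0, 0, 0]
2 nonzero rows, so rank(BT) = 2.

2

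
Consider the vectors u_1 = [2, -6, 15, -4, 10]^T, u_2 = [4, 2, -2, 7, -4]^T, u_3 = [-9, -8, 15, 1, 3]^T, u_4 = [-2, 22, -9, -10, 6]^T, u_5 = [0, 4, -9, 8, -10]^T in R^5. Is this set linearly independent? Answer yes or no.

Form the matrix with these vectors as rows and row reduce.
R2 ← R2 − (2)·R1: [0, 14, -32, 15, -24]
R3 ← R3 + (9/2)·R1: [0, -35, 165/2, -17, 48]
R4 ← R4 + R1: [0, 16, 6, -14, 16]
R3 ← R3 + (5/2)·R2: [0, 0, 5/2, 41/2, -12]
R4 ← R4 − (8/7)·R2: [0, 0, 298/7, -218/7, 304/7]
R5 ← R5 − (2/7)·R2: [0, 0, 1/7, 26/7, -22/7]
R4 ← R4 − (596/35)·R3: [0, 0, 0, -13308/35, 8672/35]
R5 ← R5 − (2/35)·R3: [0, 0, 0, 89/35, -86/35]
R5 ← R5 + (89/13308)·R4: [0, 0, 0, 0, -2662/3327]
5 nonzero rows, so the 5 vectors span a space of dimension 5.
Since 5 = 5, the vectors are linearly independent.

yes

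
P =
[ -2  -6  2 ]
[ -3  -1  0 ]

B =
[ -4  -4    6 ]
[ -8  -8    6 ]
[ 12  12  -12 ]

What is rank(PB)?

2

First compute PB:
[[ 80,  80, -72],
 [ 20,  20, -24]]
Now row reduce the product.
R2 ← R2 − (1/4)·R1: [0, 0, -6]
2 nonzero rows, so rank(PB) = 2.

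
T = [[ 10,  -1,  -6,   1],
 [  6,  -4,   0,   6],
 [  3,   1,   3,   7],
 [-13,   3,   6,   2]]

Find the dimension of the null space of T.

Row reduce to echelon form.
R2 ← R2 − (3/5)·R1: [0, -17/5, 18/5, 27/5]
R3 ← R3 − (3/10)·R1: [0, 13/10, 24/5, 67/10]
R4 ← R4 + (13/10)·R1: [0, 17/10, -9/5, 33/10]
R3 ← R3 + (13/34)·R2: [0, 0, 105/17, 149/17]
R4 ← R4 + (1/2)·R2: [0, 0, 0, 6]
4 nonzero rows, so rank(T) = 4.
T has 4 columns; by rank–nullity, nullity = 4 − 4 = 0.

0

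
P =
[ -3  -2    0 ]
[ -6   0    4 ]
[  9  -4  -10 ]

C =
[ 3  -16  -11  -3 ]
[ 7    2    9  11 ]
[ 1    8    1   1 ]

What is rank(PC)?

First compute PC:
[[-23,  44,  15, -13],
 [-14, 128,  70,  22],
 [-11, -232, -145, -81]]
Now row reduce the product.
R2 ← R2 − (14/23)·R1: [0, 2328/23, 1400/23, 688/23]
R3 ← R3 − (11/23)·R1: [0, -5820/23, -3500/23, -1720/23]
R3 ← R3 + (5/2)·R2: [0, 0, 0, 0]
2 nonzero rows, so rank(PC) = 2.

2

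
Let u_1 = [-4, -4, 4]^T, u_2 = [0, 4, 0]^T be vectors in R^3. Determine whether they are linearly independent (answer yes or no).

yes

Form the matrix with these vectors as rows and row reduce.
2 nonzero rows, so the 2 vectors span a space of dimension 2.
Since 2 = 2, the vectors are linearly independent.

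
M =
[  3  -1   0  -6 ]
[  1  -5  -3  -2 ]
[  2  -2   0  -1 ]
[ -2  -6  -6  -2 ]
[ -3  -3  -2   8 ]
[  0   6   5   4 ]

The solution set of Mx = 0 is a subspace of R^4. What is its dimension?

1

Row reduce to echelon form.
R2 ← R2 − (1/3)·R1: [0, -14/3, -3, 0]
R3 ← R3 − (2/3)·R1: [0, -4/3, 0, 3]
R4 ← R4 + (2/3)·R1: [0, -20/3, -6, -6]
R5 ← R5 + R1: [0, -4, -2, 2]
R3 ← R3 − (2/7)·R2: [0, 0, 6/7, 3]
R4 ← R4 − (10/7)·R2: [0, 0, -12/7, -6]
R5 ← R5 − (6/7)·R2: [0, 0, 4/7, 2]
R6 ← R6 + (9/7)·R2: [0, 0, 8/7, 4]
R4 ← R4 + (2)·R3: [0, 0, 0, 0]
R5 ← R5 − (2/3)·R3: [0, 0, 0, 0]
R6 ← R6 − (4/3)·R3: [0, 0, 0, 0]
3 nonzero rows, so rank(M) = 3.
M has 4 columns; by rank–nullity, nullity = 4 − 3 = 1.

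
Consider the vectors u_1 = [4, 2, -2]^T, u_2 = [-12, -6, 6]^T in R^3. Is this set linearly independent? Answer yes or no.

Form the matrix with these vectors as rows and row reduce.
R2 ← R2 + (3)·R1: [0, 0, 0]
1 nonzero row, so the 2 vectors span a space of dimension 1.
Since 1 < 2, the vectors are linearly dependent.

no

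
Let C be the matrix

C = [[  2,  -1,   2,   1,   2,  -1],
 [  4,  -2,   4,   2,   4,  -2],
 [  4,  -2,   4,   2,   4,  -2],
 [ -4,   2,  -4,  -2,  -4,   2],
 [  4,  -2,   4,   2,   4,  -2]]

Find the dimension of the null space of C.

5

Row reduce to echelon form.
R2 ← R2 − (2)·R1: [0, 0, 0, 0, 0, 0]
R3 ← R3 − (2)·R1: [0, 0, 0, 0, 0, 0]
R4 ← R4 + (2)·R1: [0, 0, 0, 0, 0, 0]
R5 ← R5 − (2)·R1: [0, 0, 0, 0, 0, 0]
1 nonzero row, so rank(C) = 1.
C has 6 columns; by rank–nullity, nullity = 6 − 1 = 5.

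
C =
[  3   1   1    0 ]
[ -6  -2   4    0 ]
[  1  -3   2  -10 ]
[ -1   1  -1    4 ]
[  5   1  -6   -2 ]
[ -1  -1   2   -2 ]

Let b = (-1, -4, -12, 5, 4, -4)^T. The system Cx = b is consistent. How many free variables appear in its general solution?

1

Row reduce the augmented matrix [C | b].
R2 ← R2 + (2)·R1: [0, 0, 6, 0, -6]
R3 ← R3 − (1/3)·R1: [0, -10/3, 5/3, -10, -35/3]
R4 ← R4 + (1/3)·R1: [0, 4/3, -2/3, 4, 14/3]
R5 ← R5 − (5/3)·R1: [0, -2/3, -23/3, -2, 17/3]
R6 ← R6 + (1/3)·R1: [0, -2/3, 7/3, -2, -13/3]
Swap R2 ↔ R3
R4 ← R4 + (2/5)·R2: [0, 0, 0, 0, 0]
R5 ← R5 − (1/5)·R2: [0, 0, -8, 0, 8]
R6 ← R6 − (1/5)·R2: [0, 0, 2, 0, -2]
R5 ← R5 + (4/3)·R3: [0, 0, 0, 0, 0]
R6 ← R6 − (1/3)·R3: [0, 0, 0, 0, 0]
The echelon form has 3 nonzero rows, and every pivot lies in the first 4 columns, so rank(C) = rank([C|b]) = 3.
The system is consistent.
Free variables = (unknowns) − (rank) = 4 − 3 = 1.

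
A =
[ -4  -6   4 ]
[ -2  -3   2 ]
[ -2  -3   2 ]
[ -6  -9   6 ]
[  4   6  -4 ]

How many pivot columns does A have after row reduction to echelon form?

1

Row reduce to echelon form.
R2 ← R2 − (1/2)·R1: [0, 0, 0]
R3 ← R3 − (1/2)·R1: [0, 0, 0]
R4 ← R4 − (3/2)·R1: [0, 0, 0]
R5 ← R5 + R1: [0, 0, 0]
Echelon form has 1 nonzero row, so rank(A) = 1.
Each nonzero row contributes one pivot column: 1 pivot columns.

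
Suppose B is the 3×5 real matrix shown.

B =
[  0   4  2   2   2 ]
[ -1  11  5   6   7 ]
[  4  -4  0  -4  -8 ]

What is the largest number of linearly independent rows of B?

2

Row reduce to echelon form.
Swap R1 ↔ R2
R3 ← R3 + (4)·R1: [0, 40, 20, 20, 20]
R3 ← R3 − (10)·R2: [0, 0, 0, 0, 0]
Echelon form has 2 nonzero rows, so rank(B) = 2.
The rank gives the maximum number of linearly independent rows: 2.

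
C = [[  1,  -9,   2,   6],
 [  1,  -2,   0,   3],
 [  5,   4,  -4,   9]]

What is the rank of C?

Row reduce to echelon form.
R2 ← R2 − R1: [0, 7, -2, -3]
R3 ← R3 − (5)·R1: [0, 49, -14, -21]
R3 ← R3 − (7)·R2: [0, 0, 0, 0]
Echelon form has 2 nonzero rows, so rank(C) = 2.

2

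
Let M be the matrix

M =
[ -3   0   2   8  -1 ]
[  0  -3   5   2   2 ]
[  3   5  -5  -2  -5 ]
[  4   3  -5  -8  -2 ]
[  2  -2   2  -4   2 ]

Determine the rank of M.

Row reduce to echelon form.
R3 ← R3 + R1: [0, 5, -3, 6, -6]
R4 ← R4 + (4/3)·R1: [0, 3, -7/3, 8/3, -10/3]
R5 ← R5 + (2/3)·R1: [0, -2, 10/3, 4/3, 4/3]
R3 ← R3 + (5/3)·R2: [0, 0, 16/3, 28/3, -8/3]
R4 ← R4 + R2: [0, 0, 8/3, 14/3, -4/3]
R5 ← R5 − (2/3)·R2: [0, 0, 0, 0, 0]
R4 ← R4 − (1/2)·R3: [0, 0, 0, 0, 0]
Echelon form has 3 nonzero rows, so rank(M) = 3.

3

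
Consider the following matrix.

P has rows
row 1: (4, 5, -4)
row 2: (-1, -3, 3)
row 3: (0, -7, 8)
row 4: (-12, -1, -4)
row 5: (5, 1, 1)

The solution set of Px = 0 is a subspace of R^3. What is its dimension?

Row reduce to echelon form.
R2 ← R2 + (1/4)·R1: [0, -7/4, 2]
R4 ← R4 + (3)·R1: [0, 14, -16]
R5 ← R5 − (5/4)·R1: [0, -21/4, 6]
R3 ← R3 − (4)·R2: [0, 0, 0]
R4 ← R4 + (8)·R2: [0, 0, 0]
R5 ← R5 − (3)·R2: [0, 0, 0]
2 nonzero rows, so rank(P) = 2.
P has 3 columns; by rank–nullity, nullity = 3 − 2 = 1.

1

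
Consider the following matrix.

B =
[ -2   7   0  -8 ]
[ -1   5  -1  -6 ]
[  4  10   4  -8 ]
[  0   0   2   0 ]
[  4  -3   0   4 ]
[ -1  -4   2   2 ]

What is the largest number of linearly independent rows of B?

4

Row reduce to echelon form.
R2 ← R2 − (1/2)·R1: [0, 3/2, -1, -2]
R3 ← R3 + (2)·R1: [0, 24, 4, -24]
R5 ← R5 + (2)·R1: [0, 11, 0, -12]
R6 ← R6 − (1/2)·R1: [0, -15/2, 2, 6]
R3 ← R3 − (16)·R2: [0, 0, 20, 8]
R5 ← R5 − (22/3)·R2: [0, 0, 22/3, 8/3]
R6 ← R6 + (5)·R2: [0, 0, -3, -4]
R4 ← R4 − (1/10)·R3: [0, 0, 0, -4/5]
R5 ← R5 − (11/30)·R3: [0, 0, 0, -4/15]
R6 ← R6 + (3/20)·R3: [0, 0, 0, -14/5]
R5 ← R5 − (1/3)·R4: [0, 0, 0, 0]
R6 ← R6 − (7/2)·R4: [0, 0, 0, 0]
Echelon form has 4 nonzero rows, so rank(B) = 4.
The rank gives the maximum number of linearly independent rows: 4.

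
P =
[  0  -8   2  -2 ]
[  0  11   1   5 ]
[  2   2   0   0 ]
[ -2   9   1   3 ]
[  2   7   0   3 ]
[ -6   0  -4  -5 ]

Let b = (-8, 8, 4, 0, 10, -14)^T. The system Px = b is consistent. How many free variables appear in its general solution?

0

Row reduce the augmented matrix [P | b].
Swap R1 ↔ R3
R4 ← R4 + R1: [0, 11, 1, 3, 4]
R5 ← R5 − R1: [0, 5, 0, 3, 6]
R6 ← R6 + (3)·R1: [0, 6, -4, -5, -2]
R3 ← R3 + (8/11)·R2: [0, 0, 30/11, 18/11, -24/11]
R4 ← R4 − R2: [0, 0, 0, -2, -4]
R5 ← R5 − (5/11)·R2: [0, 0, -5/11, 8/11, 26/11]
R6 ← R6 − (6/11)·R2: [0, 0, -50/11, -85/11, -70/11]
R5 ← R5 + (1/6)·R3: [0, 0, 0, 1, 2]
R6 ← R6 + (5/3)·R3: [0, 0, 0, -5, -10]
R5 ← R5 + (1/2)·R4: [0, 0, 0, 0, 0]
R6 ← R6 − (5/2)·R4: [0, 0, 0, 0, 0]
The echelon form has 4 nonzero rows, and every pivot lies in the first 4 columns, so rank(P) = rank([P|b]) = 4.
The system is consistent.
Free variables = (unknowns) − (rank) = 4 − 4 = 0.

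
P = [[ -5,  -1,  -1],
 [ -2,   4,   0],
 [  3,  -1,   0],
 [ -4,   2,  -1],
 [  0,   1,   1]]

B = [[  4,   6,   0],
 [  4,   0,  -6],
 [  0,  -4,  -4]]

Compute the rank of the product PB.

First compute PB:
[[-24, -26,  10],
 [  8, -12, -24],
 [  8,  18,   6],
 [ -8, -20,  -8],
 [  4,  -4, -10]]
Now row reduce the product.
R2 ← R2 + (1/3)·R1: [0, -62/3, -62/3]
R3 ← R3 + (1/3)·R1: [0, 28/3, 28/3]
R4 ← R4 − (1/3)·R1: [0, -34/3, -34/3]
R5 ← R5 + (1/6)·R1: [0, -25/3, -25/3]
R3 ← R3 + (14/31)·R2: [0, 0, 0]
R4 ← R4 − (17/31)·R2: [0, 0, 0]
R5 ← R5 − (25/62)·R2: [0, 0, 0]
2 nonzero rows, so rank(PB) = 2.

2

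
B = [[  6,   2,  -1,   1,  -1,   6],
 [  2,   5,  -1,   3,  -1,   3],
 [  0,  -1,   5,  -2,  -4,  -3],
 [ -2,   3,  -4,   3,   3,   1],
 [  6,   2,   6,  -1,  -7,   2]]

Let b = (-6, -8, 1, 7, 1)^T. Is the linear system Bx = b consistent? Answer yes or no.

no

Row reduce the augmented matrix [B | b].
R2 ← R2 − (1/3)·R1: [0, 13/3, -2/3, 8/3, -2/3, 1, -6]
R4 ← R4 + (1/3)·R1: [0, 11/3, -13/3, 10/3, 8/3, 3, 5]
R5 ← R5 − R1: [0, 0, 7, -2, -6, -4, 7]
R3 ← R3 + (3/13)·R2: [0, 0, 63/13, -18/13, -54/13, -36/13, -5/13]
R4 ← R4 − (11/13)·R2: [0, 0, -49/13, 14/13, 42/13, 28/13, 131/13]
R4 ← R4 + (7/9)·R3: [0, 0, 0, 0, 0, 0, 88/9]
R5 ← R5 − (13/9)·R3: [0, 0, 0, 0, 0, 0, 68/9]
R5 ← R5 − (17/22)·R4: [0, 0, 0, 0, 0, 0, 0]
The echelon form has 4 nonzero rows; the last pivot sits in the augmented column, so rank(B) = 3 but rank([B|b]) = 4.
Since the ranks differ, the system is inconsistent.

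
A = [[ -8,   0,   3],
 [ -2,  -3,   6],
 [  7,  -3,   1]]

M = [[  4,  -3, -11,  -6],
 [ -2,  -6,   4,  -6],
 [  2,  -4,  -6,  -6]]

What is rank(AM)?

First compute AM:
[[-26,  12,  70,  30],
 [ 10,   0, -26,  -6],
 [ 36,  -7, -95, -30]]
Now row reduce the product.
R2 ← R2 + (5/13)·R1: [0, 60/13, 12/13, 72/13]
R3 ← R3 + (18/13)·R1: [0, 125/13, 25/13, 150/13]
R3 ← R3 − (25/12)·R2: [0, 0, 0, 0]
2 nonzero rows, so rank(AM) = 2.

2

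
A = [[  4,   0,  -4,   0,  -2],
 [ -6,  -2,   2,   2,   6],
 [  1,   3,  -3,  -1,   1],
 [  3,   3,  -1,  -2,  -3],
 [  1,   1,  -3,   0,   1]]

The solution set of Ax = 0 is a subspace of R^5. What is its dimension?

2

Row reduce to echelon form.
R2 ← R2 + (3/2)·R1: [0, -2, -4, 2, 3]
R3 ← R3 − (1/4)·R1: [0, 3, -2, -1, 3/2]
R4 ← R4 − (3/4)·R1: [0, 3, 2, -2, -3/2]
R5 ← R5 − (1/4)·R1: [0, 1, -2, 0, 3/2]
R3 ← R3 + (3/2)·R2: [0, 0, -8, 2, 6]
R4 ← R4 + (3/2)·R2: [0, 0, -4, 1, 3]
R5 ← R5 + (1/2)·R2: [0, 0, -4, 1, 3]
R4 ← R4 − (1/2)·R3: [0, 0, 0, 0, 0]
R5 ← R5 − (1/2)·R3: [0, 0, 0, 0, 0]
3 nonzero rows, so rank(A) = 3.
A has 5 columns; by rank–nullity, nullity = 5 − 3 = 2.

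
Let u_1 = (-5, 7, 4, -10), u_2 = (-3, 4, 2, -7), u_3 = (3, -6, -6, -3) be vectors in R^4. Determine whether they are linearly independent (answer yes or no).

Form the matrix with these vectors as rows and row reduce.
R2 ← R2 − (3/5)·R1: [0, -1/5, -2/5, -1]
R3 ← R3 + (3/5)·R1: [0, -9/5, -18/5, -9]
R3 ← R3 − (9)·R2: [0, 0, 0, 0]
2 nonzero rows, so the 3 vectors span a space of dimension 2.
Since 2 < 3, the vectors are linearly dependent.

no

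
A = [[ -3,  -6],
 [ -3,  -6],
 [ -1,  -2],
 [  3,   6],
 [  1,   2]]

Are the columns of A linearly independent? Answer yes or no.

Row reduce A to echelon form.
R2 ← R2 − R1: [0, 0]
R3 ← R3 − (1/3)·R1: [0, 0]
R4 ← R4 + R1: [0, 0]
R5 ← R5 + (1/3)·R1: [0, 0]
1 pivot among 2 columns.
Only 1 < 2 pivot columns, so the columns are linearly dependent.

no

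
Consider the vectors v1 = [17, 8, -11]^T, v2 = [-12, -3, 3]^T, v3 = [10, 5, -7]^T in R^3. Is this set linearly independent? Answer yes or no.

no

Form the matrix with these vectors as rows and row reduce.
R2 ← R2 + (12/17)·R1: [0, 45/17, -81/17]
R3 ← R3 − (10/17)·R1: [0, 5/17, -9/17]
R3 ← R3 − (1/9)·R2: [0, 0, 0]
2 nonzero rows, so the 3 vectors span a space of dimension 2.
Since 2 < 3, the vectors are linearly dependent.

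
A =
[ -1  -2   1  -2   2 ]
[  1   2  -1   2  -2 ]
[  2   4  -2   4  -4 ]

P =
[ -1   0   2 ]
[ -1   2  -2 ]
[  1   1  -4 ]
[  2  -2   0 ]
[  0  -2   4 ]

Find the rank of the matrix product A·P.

1

First compute AP:
[[  0,  -3,   6],
 [  0,   3,  -6],
 [  0,   6, -12]]
Now row reduce the product.
R2 ← R2 + R1: [0, 0, 0]
R3 ← R3 + (2)·R1: [0, 0, 0]
1 nonzero row, so rank(AP) = 1.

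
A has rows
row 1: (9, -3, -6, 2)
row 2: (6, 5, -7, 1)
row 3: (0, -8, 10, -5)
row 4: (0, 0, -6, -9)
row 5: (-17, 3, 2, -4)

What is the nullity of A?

0

Row reduce to echelon form.
R2 ← R2 − (2/3)·R1: [0, 7, -3, -1/3]
R5 ← R5 + (17/9)·R1: [0, -8/3, -28/3, -2/9]
R3 ← R3 + (8/7)·R2: [0, 0, 46/7, -113/21]
R5 ← R5 + (8/21)·R2: [0, 0, -220/21, -22/63]
R4 ← R4 + (21/23)·R3: [0, 0, 0, -320/23]
R5 ← R5 + (110/69)·R3: [0, 0, 0, -616/69]
R5 ← R5 − (77/120)·R4: [0, 0, 0, 0]
4 nonzero rows, so rank(A) = 4.
A has 4 columns; by rank–nullity, nullity = 4 − 4 = 0.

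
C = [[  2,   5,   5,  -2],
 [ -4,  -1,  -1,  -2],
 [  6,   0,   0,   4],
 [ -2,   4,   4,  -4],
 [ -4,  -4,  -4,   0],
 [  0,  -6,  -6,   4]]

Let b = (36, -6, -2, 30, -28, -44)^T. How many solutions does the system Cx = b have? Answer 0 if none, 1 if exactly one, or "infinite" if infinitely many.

Row reduce the augmented matrix [C | b].
R2 ← R2 + (2)·R1: [0, 9, 9, -6, 66]
R3 ← R3 − (3)·R1: [0, -15, -15, 10, -110]
R4 ← R4 + R1: [0, 9, 9, -6, 66]
R5 ← R5 + (2)·R1: [0, 6, 6, -4, 44]
R3 ← R3 + (5/3)·R2: [0, 0, 0, 0, 0]
R4 ← R4 − R2: [0, 0, 0, 0, 0]
R5 ← R5 − (2/3)·R2: [0, 0, 0, 0, 0]
R6 ← R6 + (2/3)·R2: [0, 0, 0, 0, 0]
The echelon form has 2 nonzero rows, and every pivot lies in the first 4 columns, so rank(C) = rank([C|b]) = 2.
The system is consistent.
rank = 2 < 4 unknowns, so there are infinitely many solutions.

infinite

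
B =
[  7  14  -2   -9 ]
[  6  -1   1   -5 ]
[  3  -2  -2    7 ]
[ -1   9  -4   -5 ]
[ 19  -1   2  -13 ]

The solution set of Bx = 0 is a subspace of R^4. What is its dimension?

0

Row reduce to echelon form.
R2 ← R2 − (6/7)·R1: [0, -13, 19/7, 19/7]
R3 ← R3 − (3/7)·R1: [0, -8, -8/7, 76/7]
R4 ← R4 + (1/7)·R1: [0, 11, -30/7, -44/7]
R5 ← R5 − (19/7)·R1: [0, -39, 52/7, 80/7]
R3 ← R3 − (8/13)·R2: [0, 0, -256/91, 836/91]
R4 ← R4 + (11/13)·R2: [0, 0, -181/91, -363/91]
R5 ← R5 − (3)·R2: [0, 0, -5/7, 23/7]
R4 ← R4 − (181/256)·R3: [0, 0, 0, -671/64]
R5 ← R5 − (65/256)·R3: [0, 0, 0, 61/64]
R5 ← R5 + (1/11)·R4: [0, 0, 0, 0]
4 nonzero rows, so rank(B) = 4.
B has 4 columns; by rank–nullity, nullity = 4 − 4 = 0.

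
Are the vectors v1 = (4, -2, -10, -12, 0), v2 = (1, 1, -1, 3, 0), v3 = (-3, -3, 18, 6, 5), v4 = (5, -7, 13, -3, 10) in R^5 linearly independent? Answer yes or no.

no

Form the matrix with these vectors as rows and row reduce.
R2 ← R2 − (1/4)·R1: [0, 3/2, 3/2, 6, 0]
R3 ← R3 + (3/4)·R1: [0, -9/2, 21/2, -3, 5]
R4 ← R4 − (5/4)·R1: [0, -9/2, 51/2, 12, 10]
R3 ← R3 + (3)·R2: [0, 0, 15, 15, 5]
R4 ← R4 + (3)·R2: [0, 0, 30, 30, 10]
R4 ← R4 − (2)·R3: [0, 0, 0, 0, 0]
3 nonzero rows, so the 4 vectors span a space of dimension 3.
Since 3 < 4, the vectors are linearly dependent.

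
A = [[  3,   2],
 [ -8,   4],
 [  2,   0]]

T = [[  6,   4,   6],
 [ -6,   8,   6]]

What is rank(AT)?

2

First compute AT:
[[  6,  28,  30],
 [-72,   0, -24],
 [ 12,   8,  12]]
Now row reduce the product.
R2 ← R2 + (12)·R1: [0, 336, 336]
R3 ← R3 − (2)·R1: [0, -48, -48]
R3 ← R3 + (1/7)·R2: [0, 0, 0]
2 nonzero rows, so rank(AT) = 2.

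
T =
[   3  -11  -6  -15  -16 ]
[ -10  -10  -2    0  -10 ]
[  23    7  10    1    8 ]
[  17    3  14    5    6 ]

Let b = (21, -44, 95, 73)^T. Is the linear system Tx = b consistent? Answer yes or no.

Row reduce the augmented matrix [T | b].
R2 ← R2 + (10/3)·R1: [0, -140/3, -22, -50, -190/3, 26]
R3 ← R3 − (23/3)·R1: [0, 274/3, 56, 116, 392/3, -66]
R4 ← R4 − (17/3)·R1: [0, 196/3, 48, 90, 290/3, -46]
R3 ← R3 + (137/70)·R2: [0, 0, 453/35, 127/7, 47/7, -529/35]
R4 ← R4 + (7/5)·R2: [0, 0, 86/5, 20, 8, -48/5]
R4 ← R4 − (602/453)·R3: [0, 0, 0, -1862/453, -418/453, 4750/453]
The echelon form has 4 nonzero rows, and every pivot lies in the first 5 columns, so rank(T) = rank([T|b]) = 4.
The system is consistent.

yes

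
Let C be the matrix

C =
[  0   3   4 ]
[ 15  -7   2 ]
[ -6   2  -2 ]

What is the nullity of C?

0

Row reduce to echelon form.
Swap R1 ↔ R2
R3 ← R3 + (2/5)·R1: [0, -4/5, -6/5]
R3 ← R3 + (4/15)·R2: [0, 0, -2/15]
3 nonzero rows, so rank(C) = 3.
C has 3 columns; by rank–nullity, nullity = 3 − 3 = 0.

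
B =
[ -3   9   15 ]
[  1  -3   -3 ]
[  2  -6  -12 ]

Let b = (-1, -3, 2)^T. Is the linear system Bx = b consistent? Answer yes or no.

no

Row reduce the augmented matrix [B | b].
R2 ← R2 + (1/3)·R1: [0, 0, 2, -10/3]
R3 ← R3 + (2/3)·R1: [0, 0, -2, 4/3]
R3 ← R3 + R2: [0, 0, 0, -2]
The echelon form has 3 nonzero rows; the last pivot sits in the augmented column, so rank(B) = 2 but rank([B|b]) = 3.
Since the ranks differ, the system is inconsistent.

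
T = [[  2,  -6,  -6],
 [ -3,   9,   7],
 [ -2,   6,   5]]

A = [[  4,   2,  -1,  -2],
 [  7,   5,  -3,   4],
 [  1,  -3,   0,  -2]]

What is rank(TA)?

First compute TA:
[[-40,  -8,  16, -16],
 [ 58,  18, -24,  28],
 [ 39,  11, -16,  18]]
Now row reduce the product.
R2 ← R2 + (29/20)·R1: [0, 32/5, -4/5, 24/5]
R3 ← R3 + (39/40)·R1: [0, 16/5, -2/5, 12/5]
R3 ← R3 − (1/2)·R2: [0, 0, 0, 0]
2 nonzero rows, so rank(TA) = 2.

2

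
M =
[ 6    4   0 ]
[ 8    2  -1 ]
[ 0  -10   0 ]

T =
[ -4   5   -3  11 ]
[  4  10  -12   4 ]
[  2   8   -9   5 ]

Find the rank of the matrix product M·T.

First compute MT:
[[ -8,  70, -66,  82],
 [-26,  52, -39,  91],
 [-40, -100, 120, -40]]
Now row reduce the product.
R2 ← R2 − (13/4)·R1: [0, -351/2, 351/2, -351/2]
R3 ← R3 − (5)·R1: [0, -450, 450, -450]
R3 ← R3 − (100/39)·R2: [0, 0, 0, 0]
2 nonzero rows, so rank(MT) = 2.

2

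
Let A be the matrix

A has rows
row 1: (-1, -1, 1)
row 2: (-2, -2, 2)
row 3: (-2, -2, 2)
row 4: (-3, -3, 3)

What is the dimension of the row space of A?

Row reduce to echelon form.
R2 ← R2 − (2)·R1: [0, 0, 0]
R3 ← R3 − (2)·R1: [0, 0, 0]
R4 ← R4 − (3)·R1: [0, 0, 0]
Echelon form has 1 nonzero row, so rank(A) = 1.
The row space has dimension equal to the rank: 1.

1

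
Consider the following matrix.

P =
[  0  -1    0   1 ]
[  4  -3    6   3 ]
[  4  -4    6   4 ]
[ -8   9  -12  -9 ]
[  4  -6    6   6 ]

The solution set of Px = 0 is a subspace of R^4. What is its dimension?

2

Row reduce to echelon form.
Swap R1 ↔ R2
R3 ← R3 − R1: [0, -1, 0, 1]
R4 ← R4 + (2)·R1: [0, 3, 0, -3]
R5 ← R5 − R1: [0, -3, 0, 3]
R3 ← R3 − R2: [0, 0, 0, 0]
R4 ← R4 + (3)·R2: [0, 0, 0, 0]
R5 ← R5 − (3)·R2: [0, 0, 0, 0]
2 nonzero rows, so rank(P) = 2.
P has 4 columns; by rank–nullity, nullity = 4 − 2 = 2.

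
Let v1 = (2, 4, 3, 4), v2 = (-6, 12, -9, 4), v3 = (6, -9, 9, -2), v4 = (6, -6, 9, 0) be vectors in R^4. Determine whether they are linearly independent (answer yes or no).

Form the matrix with these vectors as rows and row reduce.
R2 ← R2 + (3)·R1: [0, 24, 0, 16]
R3 ← R3 − (3)·R1: [0, -21, 0, -14]
R4 ← R4 − (3)·R1: [0, -18, 0, -12]
R3 ← R3 + (7/8)·R2: [0, 0, 0, 0]
R4 ← R4 + (3/4)·R2: [0, 0, 0, 0]
2 nonzero rows, so the 4 vectors span a space of dimension 2.
Since 2 < 4, the vectors are linearly dependent.

no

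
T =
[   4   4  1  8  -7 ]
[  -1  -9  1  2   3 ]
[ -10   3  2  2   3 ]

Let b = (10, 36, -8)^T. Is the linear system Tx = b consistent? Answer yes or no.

Row reduce the augmented matrix [T | b].
R2 ← R2 + (1/4)·R1: [0, -8, 5/4, 4, 5/4, 77/2]
R3 ← R3 + (5/2)·R1: [0, 13, 9/2, 22, -29/2, 17]
R3 ← R3 + (13/8)·R2: [0, 0, 209/32, 57/2, -399/32, 1273/16]
The echelon form has 3 nonzero rows, and every pivot lies in the first 5 columns, so rank(T) = rank([T|b]) = 3.
The system is consistent.

yes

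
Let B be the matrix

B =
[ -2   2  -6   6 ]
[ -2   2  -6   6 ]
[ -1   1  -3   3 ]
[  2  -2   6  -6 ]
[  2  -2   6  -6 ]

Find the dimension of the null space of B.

Row reduce to echelon form.
R2 ← R2 − R1: [0, 0, 0, 0]
R3 ← R3 − (1/2)·R1: [0, 0, 0, 0]
R4 ← R4 + R1: [0, 0, 0, 0]
R5 ← R5 + R1: [0, 0, 0, 0]
1 nonzero row, so rank(B) = 1.
B has 4 columns; by rank–nullity, nullity = 4 − 1 = 3.

3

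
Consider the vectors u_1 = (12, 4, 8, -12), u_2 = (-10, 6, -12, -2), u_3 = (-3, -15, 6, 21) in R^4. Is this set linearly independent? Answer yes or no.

no

Form the matrix with these vectors as rows and row reduce.
R2 ← R2 + (5/6)·R1: [0, 28/3, -16/3, -12]
R3 ← R3 + (1/4)·R1: [0, -14, 8, 18]
R3 ← R3 + (3/2)·R2: [0, 0, 0, 0]
2 nonzero rows, so the 3 vectors span a space of dimension 2.
Since 2 < 3, the vectors are linearly dependent.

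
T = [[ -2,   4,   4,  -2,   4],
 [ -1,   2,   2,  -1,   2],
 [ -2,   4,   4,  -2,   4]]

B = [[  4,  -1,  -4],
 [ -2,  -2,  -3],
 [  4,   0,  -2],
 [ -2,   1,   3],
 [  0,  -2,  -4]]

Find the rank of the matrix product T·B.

First compute TB:
[[  4, -16, -34],
 [  2,  -8, -17],
 [  4, -16, -34]]
Now row reduce the product.
R2 ← R2 − (1/2)·R1: [0, 0, 0]
R3 ← R3 − R1: [0, 0, 0]
1 nonzero row, so rank(TB) = 1.

1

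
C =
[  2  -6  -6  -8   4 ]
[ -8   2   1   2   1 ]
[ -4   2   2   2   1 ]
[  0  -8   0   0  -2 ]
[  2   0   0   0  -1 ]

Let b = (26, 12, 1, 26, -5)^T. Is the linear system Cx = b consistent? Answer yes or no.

Row reduce the augmented matrix [C | b].
R2 ← R2 + (4)·R1: [0, -22, -23, -30, 17, 116]
R3 ← R3 + (2)·R1: [0, -10, -10, -14, 9, 53]
R5 ← R5 − R1: [0, 6, 6, 8, -5, -31]
R3 ← R3 − (5/11)·R2: [0, 0, 5/11, -4/11, 14/11, 3/11]
R4 ← R4 − (4/11)·R2: [0, 0, 92/11, 120/11, -90/11, -178/11]
R5 ← R5 + (3/11)·R2: [0, 0, -3/11, -2/11, -4/11, 7/11]
R4 ← R4 − (92/5)·R3: [0, 0, 0, 88/5, -158/5, -106/5]
R5 ← R5 + (3/5)·R3: [0, 0, 0, -2/5, 2/5, 4/5]
R5 ← R5 + (1/44)·R4: [0, 0, 0, 0, -7/22, 7/22]
The echelon form has 5 nonzero rows, and every pivot lies in the first 5 columns, so rank(C) = rank([C|b]) = 5.
The system is consistent.

yes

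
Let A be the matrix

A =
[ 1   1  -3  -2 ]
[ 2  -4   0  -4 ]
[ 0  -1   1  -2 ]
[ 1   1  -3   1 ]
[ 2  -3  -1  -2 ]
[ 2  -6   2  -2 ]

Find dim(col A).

3

Row reduce to echelon form.
R2 ← R2 − (2)·R1: [0, -6, 6, 0]
R4 ← R4 − R1: [0, 0, 0, 3]
R5 ← R5 − (2)·R1: [0, -5, 5, 2]
R6 ← R6 − (2)·R1: [0, -8, 8, 2]
R3 ← R3 − (1/6)·R2: [0, 0, 0, -2]
R5 ← R5 − (5/6)·R2: [0, 0, 0, 2]
R6 ← R6 − (4/3)·R2: [0, 0, 0, 2]
R4 ← R4 + (3/2)·R3: [0, 0, 0, 0]
R5 ← R5 + R3: [0, 0, 0, 0]
R6 ← R6 + R3: [0, 0, 0, 0]
Echelon form has 3 nonzero rows, so rank(A) = 3.
The column space has dimension equal to the rank: 3.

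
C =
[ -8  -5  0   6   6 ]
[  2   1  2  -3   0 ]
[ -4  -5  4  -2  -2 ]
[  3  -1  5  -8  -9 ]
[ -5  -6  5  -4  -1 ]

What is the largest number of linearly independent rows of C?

5

Row reduce to echelon form.
R2 ← R2 + (1/4)·R1: [0, -1/4, 2, -3/2, 3/2]
R3 ← R3 − (1/2)·R1: [0, -5/2, 4, -5, -5]
R4 ← R4 + (3/8)·R1: [0, -23/8, 5, -23/4, -27/4]
R5 ← R5 − (5/8)·R1: [0, -23/8, 5, -31/4, -19/4]
R3 ← R3 − (10)·R2: [0, 0, -16, 10, -20]
R4 ← R4 − (23/2)·R2: [0, 0, -18, 23/2, -24]
R5 ← R5 − (23/2)·R2: [0, 0, -18, 19/2, -22]
R4 ← R4 − (9/8)·R3: [0, 0, 0, 1/4, -3/2]
R5 ← R5 − (9/8)·R3: [0, 0, 0, -7/4, 1/2]
R5 ← R5 + (7)·R4: [0, 0, 0, 0, -10]
Echelon form has 5 nonzero rows, so rank(C) = 5.
The rank gives the maximum number of linearly independent rows: 5.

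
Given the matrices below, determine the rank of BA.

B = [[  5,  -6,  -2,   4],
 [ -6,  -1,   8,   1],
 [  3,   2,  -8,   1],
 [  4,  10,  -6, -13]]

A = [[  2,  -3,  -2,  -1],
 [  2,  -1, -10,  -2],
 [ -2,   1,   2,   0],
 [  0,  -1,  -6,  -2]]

3

First compute BA:
[[  2, -15,  22,  -1],
 [-30,  26,  32,   6],
 [ 26, -20, -48,  -9],
 [ 40, -15, -42,   2]]
Now row reduce the product.
R2 ← R2 + (15)·R1: [0, -199, 362, -9]
R3 ← R3 − (13)·R1: [0, 175, -334, 4]
R4 ← R4 − (20)·R1: [0, 285, -482, 22]
R3 ← R3 + (175/199)·R2: [0, 0, -3116/199, -779/199]
R4 ← R4 + (285/199)·R2: [0, 0, 7252/199, 1813/199]
R4 ← R4 + (1813/779)·R3: [0, 0, 0, 0]
3 nonzero rows, so rank(BA) = 3.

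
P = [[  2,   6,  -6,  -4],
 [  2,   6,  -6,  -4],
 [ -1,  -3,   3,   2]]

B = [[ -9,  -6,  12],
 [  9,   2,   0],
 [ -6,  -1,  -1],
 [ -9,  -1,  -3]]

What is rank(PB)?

First compute PB:
[[108,  10,  42],
 [108,  10,  42],
 [-54,  -5, -21]]
Now row reduce the product.
R2 ← R2 − R1: [0, 0, 0]
R3 ← R3 + (1/2)·R1: [0, 0, 0]
1 nonzero row, so rank(PB) = 1.

1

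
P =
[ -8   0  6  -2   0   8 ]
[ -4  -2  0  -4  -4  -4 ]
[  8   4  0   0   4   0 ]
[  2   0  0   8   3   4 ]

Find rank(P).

Row reduce to echelon form.
R2 ← R2 − (1/2)·R1: [0, -2, -3, -3, -4, -8]
R3 ← R3 + R1: [0, 4, 6, -2, 4, 8]
R4 ← R4 + (1/4)·R1: [0, 0, 3/2, 15/2, 3, 6]
R3 ← R3 + (2)·R2: [0, 0, 0, -8, -4, -8]
Swap R3 ↔ R4
Echelon form has 4 nonzero rows, so rank(P) = 4.

4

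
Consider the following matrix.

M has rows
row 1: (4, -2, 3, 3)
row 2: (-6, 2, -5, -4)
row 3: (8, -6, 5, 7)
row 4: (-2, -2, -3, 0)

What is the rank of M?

Row reduce to echelon form.
R2 ← R2 + (3/2)·R1: [0, -1, -1/2, 1/2]
R3 ← R3 − (2)·R1: [0, -2, -1, 1]
R4 ← R4 + (1/2)·R1: [0, -3, -3/2, 3/2]
R3 ← R3 − (2)·R2: [0, 0, 0, 0]
R4 ← R4 − (3)·R2: [0, 0, 0, 0]
Echelon form has 2 nonzero rows, so rank(M) = 2.

2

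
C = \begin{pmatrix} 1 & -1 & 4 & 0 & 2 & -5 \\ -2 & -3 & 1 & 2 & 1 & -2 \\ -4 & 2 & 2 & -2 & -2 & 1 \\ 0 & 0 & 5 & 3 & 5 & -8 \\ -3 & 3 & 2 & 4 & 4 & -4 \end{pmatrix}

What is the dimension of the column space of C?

Row reduce to echelon form.
R2 ← R2 + (2)·R1: [0, -5, 9, 2, 5, -12]
R3 ← R3 + (4)·R1: [0, -2, 18, -2, 6, -19]
R5 ← R5 + (3)·R1: [0, 0, 14, 4, 10, -19]
R3 ← R3 − (2/5)·R2: [0, 0, 72/5, -14/5, 4, -71/5]
R4 ← R4 − (25/72)·R3: [0, 0, 0, 143/36, 65/18, -221/72]
R5 ← R5 − (35/36)·R3: [0, 0, 0, 121/18, 55/9, -187/36]
R5 ← R5 − (22/13)·R4: [0, 0, 0, 0, 0, 0]
Echelon form has 4 nonzero rows, so rank(C) = 4.
The column space has dimension equal to the rank: 4.

4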